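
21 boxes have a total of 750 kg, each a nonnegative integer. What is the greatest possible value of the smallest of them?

35

If every one of the 21 were at least 36, the total would be at least 21 × 36 = 756 > 750.
Taking 6 copies of 35 and 15 copies of 36 gives exactly 750, so 35 is attained.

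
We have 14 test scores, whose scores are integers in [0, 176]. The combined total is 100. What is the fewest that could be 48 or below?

12

Each value above 48 is at least 49, contributing at least 49 − 0 = 49 above the floor 0.
The sum exceeds the floor total 0 by 100, so at most ⌊100/49⌋ = 2 exceed 48, and at least 12 are ≤ 48.
Exactly 12 works: 12 values at 0 and 2 at 49 total 98; raise one of the low values by 2 (still ≤ 48) to hit 100.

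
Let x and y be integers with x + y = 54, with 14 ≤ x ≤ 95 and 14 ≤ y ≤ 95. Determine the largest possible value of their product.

For a fixed sum, the product xy is largest when x and y are as close as possible.
Taking x = 27 and y = 27 (both in [14, 95]) gives xy = 729.

729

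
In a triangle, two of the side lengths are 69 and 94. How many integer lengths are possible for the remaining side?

137

The triangle inequality gives |69 − 94| < c < 69 + 94, i.e. 25 < c < 163.
So c can be any integer from 26 to 162: 137 values.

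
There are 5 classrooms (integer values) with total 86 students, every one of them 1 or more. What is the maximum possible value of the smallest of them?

17

The 5 values sum to 86, so their minimum is at most ⌊86/5⌋ = 17.
Achievable: 4 of them at 17 and 1 at 18 total 86.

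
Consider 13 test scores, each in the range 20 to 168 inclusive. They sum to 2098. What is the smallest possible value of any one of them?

Minimizing one value means maximizing the remaining 12.
The other 12 contribute at most 12 × 168 = 2016, leaving at least 2098 − 2016 = 82.
Since 82 ≥ 20, this is achievable: one at 82 and 12 at 168.

82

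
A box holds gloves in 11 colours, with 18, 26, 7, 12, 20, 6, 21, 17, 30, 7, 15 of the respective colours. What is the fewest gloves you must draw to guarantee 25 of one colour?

172

In the worst case you take as many as possible of each colour without reaching 25: 18 + 24 + 7 + 12 + 20 + 6 + 21 + 17 + 24 + 7 + 15 = 171.
The next one must give 25 of some colour, so 171 + 1 = 172.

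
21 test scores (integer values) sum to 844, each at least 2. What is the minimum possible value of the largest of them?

41

The average is 844/21 > 40, so not all 21 can be 40 or less; the largest is ≥ 41.
Equality holds with 4 values of 41 and 17 values of 40.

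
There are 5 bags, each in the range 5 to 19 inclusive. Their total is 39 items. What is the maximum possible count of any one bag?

Maximizing one value means minimizing the remaining 4.
The other 4 contribute at least 4 × 5 = 20, leaving at most 39 − 20 = 19.
Since 19 ≤ 19, this is achievable: one at 19 and 4 at 5.

19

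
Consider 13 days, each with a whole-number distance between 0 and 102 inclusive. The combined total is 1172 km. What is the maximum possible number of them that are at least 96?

12

If k of the values are ≥ 96, the total is ≥ 96k + 0(13 − k).
Setting 96k + 0(13 − k) ≤ 1172 gives 96k ≤ 1172, so k ≤ 12.
k = 12 is achieved by 12 values at 96 and 1 at 0, total 1152; add 20 to one value (staying below 96) to reach 1172.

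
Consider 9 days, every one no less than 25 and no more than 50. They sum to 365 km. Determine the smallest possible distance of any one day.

Minimizing one value means maximizing the remaining 8.
The other 8 can take up 8 × 50 = 400 ≥ 365 − 25, so one day can sit at its floor of 25.
Achievable: one at 25 and the other 8 totalling 340, which fits since 8 × 25 ≤ 340 ≤ 8 × 50.

25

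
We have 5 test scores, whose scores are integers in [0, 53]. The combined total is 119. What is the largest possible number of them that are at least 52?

2

If k of the values are ≥ 52, the total is ≥ 52k + 0(5 − k).
Setting 52k + 0(5 − k) ≤ 119 gives 52k ≤ 119, so k ≤ 2.
k = 2 is achieved by 2 values at 52 and 3 at 0, total 104; add 15 to one value (staying below 52) to reach 119.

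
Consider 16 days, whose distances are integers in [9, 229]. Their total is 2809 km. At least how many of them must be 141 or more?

Each value short of 141 is at most 140, costing at least 229 − 140 = 89 against the maximum total of 3664.
We can afford to lose at most 3664 − 2809 = 855, so at most ⌊855/89⌋ = 9 fall short, and at least 7 are ≥ 141.
Exactly 7 works: 7 values at 229 and 9 at 140 total 2863; lower one of the high values by 54 (still ≥ 141) to hit 2809.

7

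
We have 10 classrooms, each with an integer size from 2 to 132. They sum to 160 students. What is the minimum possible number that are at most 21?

Let j be the number exceeding 21. Then the total is ≥ 22·j + 2·(10 − j) = 20 + 20j.
So 20j ≤ 140 and j ≤ 7; hence at least 10 − 7 = 3 are ≤ 21.
Exactly 3 works: 3 values at 2 and 7 at 22 total 160.

3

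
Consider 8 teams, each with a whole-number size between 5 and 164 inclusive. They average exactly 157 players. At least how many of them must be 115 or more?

7

The total is 8 × 157 = 1256.
Suppose at most 8 − j of them reach 115; then j values are ≤ 114 and the rest ≤ 164.
The total is then ≤ 114·j + 164·(8 − j) = 1312 − 50j. For this to be ≥ 1256 we need j ≤ 1, so at least 8 − 1 = 7 must reach 115.
Exactly 7 works: 7 values at 164 and 1 at 114 total 1262; lower one of the high values by 6 (still ≥ 115) to hit 1256.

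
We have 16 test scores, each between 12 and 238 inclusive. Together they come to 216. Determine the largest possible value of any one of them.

To make one score as large as possible, make the other 15 as small as possible.
The other 15 contribute at least 15 × 12 = 180, leaving at most 216 − 180 = 36.
Since 36 ≤ 238, this is achievable: one at 36 and 15 at 12.

36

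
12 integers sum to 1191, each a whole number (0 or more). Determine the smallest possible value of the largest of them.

100

The 12 values sum to 1191, so their maximum is at least ⌈1191/12⌉ = 100.
Achievable: 3 of them at 100 and 9 at 99 total 1191.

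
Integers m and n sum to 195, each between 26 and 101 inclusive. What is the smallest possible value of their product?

For a fixed sum, mn is smallest when m and n are as far apart as possible.
The extreme feasible split is m = 94, n = 101, giving mn = 9494.

9494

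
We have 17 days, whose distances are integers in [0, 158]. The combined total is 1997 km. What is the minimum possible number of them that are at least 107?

4

Suppose at most 17 − j of them reach 107; then j values are ≤ 106 and the rest ≤ 158.
The total is then ≤ 106·j + 158·(17 − j) = 2686 − 52j. For this to be ≥ 1997 we need j ≤ 13, so at least 17 − 13 = 4 must reach 107.
Exactly 4 works: 4 values at 158 and 13 at 106 total 2010; lower one of the high values by 13 (still ≥ 107) to hit 1997.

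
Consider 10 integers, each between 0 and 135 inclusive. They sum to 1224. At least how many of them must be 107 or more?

6

If only k of them are at least 107, the other 10 − k are at most 106, so the total is at most k·135 + (10 − k)·106.
This must reach 1224, so k·135 + (10 − k)·106 ≥ 1224, giving k ≥ 6.
Exactly 6 works: 6 values at 135 and 4 at 106 total 1234; lower one of the high values by 10 (still ≥ 107) to hit 1224.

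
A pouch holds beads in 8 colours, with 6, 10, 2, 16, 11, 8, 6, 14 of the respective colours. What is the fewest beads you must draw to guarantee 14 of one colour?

70

In the worst case you take as many as possible of each colour without reaching 14: 6 + 10 + 2 + 13 + 11 + 8 + 6 + 13 = 69.
The next one must give 14 of some colour, so 69 + 1 = 70.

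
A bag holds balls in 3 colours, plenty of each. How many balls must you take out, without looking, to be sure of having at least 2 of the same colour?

You could draw 1 of every colour without reaching 2 of any — 3 in all.
One more forces 2 of some colour, so 3 + 1 = 4.

4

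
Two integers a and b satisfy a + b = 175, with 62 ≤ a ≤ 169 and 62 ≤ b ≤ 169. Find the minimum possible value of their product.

ab = a(175 − a) is concave in a, so over [62, 113] it is minimized at an endpoint.
The extreme feasible split is a = 62, b = 113, giving ab = 7006.

7006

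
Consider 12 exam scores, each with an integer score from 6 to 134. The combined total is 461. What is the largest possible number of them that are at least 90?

4

If k of the values are ≥ 90, the total is ≥ 90k + 6(12 − k).
Setting 90k + 6(12 − k) ≤ 461 gives 84k ≤ 389, so k ≤ 4.
k = 4 is achieved by 4 values at 90 and 8 at 6, total 408; add 53 to one value (staying below 90) to reach 461.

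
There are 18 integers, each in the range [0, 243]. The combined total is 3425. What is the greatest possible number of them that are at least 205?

Suppose k of them are at least 205. Those contribute at least 205 each and the other 18 − k at least 0 each.
So the total is at least 205k + 0(18 − k) = 0 + 205k. This must be ≤ 3425, giving k ≤ 16.
k = 16 is achieved by 16 values at 205 and 2 at 0, total 3280; add 145 to one value (staying below 205) to reach 3425.

16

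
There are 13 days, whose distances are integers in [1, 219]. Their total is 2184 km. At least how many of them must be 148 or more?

Suppose at most 13 − j of them reach 148; then j values are ≤ 147 and the rest ≤ 219.
The total is then ≤ 147·j + 219·(13 − j) = 2847 − 72j. For this to be ≥ 2184 we need j ≤ 9, so at least 13 − 9 = 4 must reach 148.
Exactly 4 works: 4 values at 219 and 9 at 147 total 2199; lower one of the high values by 15 (still ≥ 148) to hit 2184.

4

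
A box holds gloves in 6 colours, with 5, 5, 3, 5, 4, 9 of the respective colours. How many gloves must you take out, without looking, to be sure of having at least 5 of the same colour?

24

In the worst case you take as many as possible of each colour without reaching 5: 4 + 4 + 3 + 4 + 4 + 4 = 23.
The next one must give 5 of some colour, so 23 + 1 = 24.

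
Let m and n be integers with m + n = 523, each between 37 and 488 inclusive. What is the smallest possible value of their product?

For a fixed sum, mn is smallest when m and n are as far apart as possible.
At the endpoint m = 37, n = 523 − 37 = 486, so mn = 37 × 486 = 17982.

17982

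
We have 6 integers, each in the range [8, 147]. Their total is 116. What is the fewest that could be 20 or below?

If only k of them are at most 20, the other 6 − k are at least 21, so the total is at least (6 − k)·21 + k·8.
This is ≤ 116, so (6 − k)·21 + 8k ≤ 116, which gives k ≥ 1.
Exactly 1 works: 1 value at 8 and 5 at 21 total 113; raise one of the low values by 3 (still ≤ 20) to hit 116.

1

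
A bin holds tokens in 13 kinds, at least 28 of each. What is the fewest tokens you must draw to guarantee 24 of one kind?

300

You could draw 23 of every kind without reaching 24 of any — 299 in all.
One more forces 24 of some kind, so 299 + 1 = 300.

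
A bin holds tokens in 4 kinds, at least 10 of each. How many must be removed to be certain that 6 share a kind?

In the worst case you draw 5 of each of the 4 kinds: 4 × 5 = 20.
One more forces 6 of some kind, so 20 + 1 = 21.

21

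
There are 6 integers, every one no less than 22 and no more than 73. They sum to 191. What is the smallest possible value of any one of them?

Minimizing one value means maximizing the remaining 5.
The other 5 can take up 5 × 73 = 365 ≥ 191 − 22, so one integer can sit at its floor of 22.
Achievable: one at 22 and the other 5 totalling 169, which fits since 5 × 22 ≤ 169 ≤ 5 × 73.

22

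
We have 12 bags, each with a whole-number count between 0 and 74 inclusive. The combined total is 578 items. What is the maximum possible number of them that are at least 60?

9

If k of the values are ≥ 60, the total is ≥ 60k + 0(12 − k).
Setting 60k + 0(12 − k) ≤ 578 gives 60k ≤ 578, so k ≤ 9.
k = 9 is achieved by 9 values at 60 and 3 at 0, total 540; add 38 to one value (staying below 60) to reach 578.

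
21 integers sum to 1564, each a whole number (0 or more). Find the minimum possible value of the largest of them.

If every one of the 21 were at most 74, the total would be at most 21 × 74 = 1554 < 1564.
Taking 11 copies of 74 and 10 copies of 75 gives exactly 1564, so 75 is attained.

75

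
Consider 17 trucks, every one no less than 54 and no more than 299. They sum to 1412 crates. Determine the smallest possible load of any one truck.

54

Minimizing one value means maximizing the remaining 16.
The other 16 can take up 16 × 299 = 4784 ≥ 1412 − 54, so one truck can sit at its floor of 54.
Achievable: one at 54 and the other 16 totalling 1358, which fits since 16 × 54 ≤ 1358 ≤ 16 × 299.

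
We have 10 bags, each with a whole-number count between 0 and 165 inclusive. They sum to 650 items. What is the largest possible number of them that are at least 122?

With k values at 122 or above and the rest at least 0, the sum is at least 0 + 122k.
Since the sum is 650, we need 122k ≤ 650, i.e. k ≤ 5.
k = 5 is achieved by 5 values at 122 and 5 at 0, total 610; add 40 to one value (staying below 122) to reach 650.

5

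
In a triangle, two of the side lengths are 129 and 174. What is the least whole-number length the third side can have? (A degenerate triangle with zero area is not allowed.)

46

The third side must exceed |129 − 174| = 45.
The smallest integer above 45 is 46.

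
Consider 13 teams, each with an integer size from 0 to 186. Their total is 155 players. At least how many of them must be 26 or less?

8

Let j be the number exceeding 26. Then the total is ≥ 27·j + 0·(13 − j) = 0 + 27j.
So 27j ≤ 155 and j ≤ 5; hence at least 13 − 5 = 8 are ≤ 26.
Exactly 8 works: 8 values at 0 and 5 at 27 total 135; raise one of the low values by 20 (still ≤ 26) to hit 155.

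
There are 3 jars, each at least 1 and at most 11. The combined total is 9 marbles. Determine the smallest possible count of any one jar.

Minimizing one value means maximizing the remaining 2.
The other 2 can take up 2 × 11 = 22 ≥ 9 − 1, so one jar can sit at its floor of 1.
Achievable: one at 1 and the other 2 totalling 8, which fits since 2 × 1 ≤ 8 ≤ 2 × 11.

1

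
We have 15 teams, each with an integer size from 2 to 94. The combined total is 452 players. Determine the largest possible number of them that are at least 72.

Suppose k of them are at least 72. Those contribute at least 72 each and the other 15 − k at least 2 each.
So the total is at least 72k + 2(15 − k) = 30 + 70k. This must be ≤ 452, giving k ≤ 6.
k = 6 is achieved by 6 values at 72 and 9 at 2, total 450; add 2 to one value (staying below 72) to reach 452.

6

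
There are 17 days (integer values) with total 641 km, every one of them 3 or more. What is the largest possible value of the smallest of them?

37

If every one of the 17 were at least 38, the total would be at least 17 × 38 = 646 > 641.
Taking 5 copies of 37 and 12 copies of 38 gives exactly 641, so 37 is attained.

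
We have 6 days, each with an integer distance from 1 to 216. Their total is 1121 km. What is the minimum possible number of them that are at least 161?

3

Each value short of 161 is at most 160, costing at least 216 − 160 = 56 against the maximum total of 1296.
We can afford to lose at most 1296 − 1121 = 175, so at most ⌊175/56⌋ = 3 fall short, and at least 3 are ≥ 161.
Exactly 3 works: 3 values at 216 and 3 at 160 total 1128; lower one of the high values by 7 (still ≥ 161) to hit 1121.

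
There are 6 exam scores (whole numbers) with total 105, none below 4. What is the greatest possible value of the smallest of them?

17

If every one of the 6 were at least 18, the total would be at least 6 × 18 = 108 > 105.
Equality holds with 3 values of 17 and 3 values of 18.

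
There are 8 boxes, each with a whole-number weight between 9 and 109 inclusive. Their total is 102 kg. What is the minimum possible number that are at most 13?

2

Let j be the number exceeding 13. Then the total is ≥ 14·j + 9·(8 − j) = 72 + 5j.
So 5j ≤ 30 and j ≤ 6; hence at least 8 − 6 = 2 are ≤ 13.
Exactly 2 works: 2 values at 9 and 6 at 14 total 102.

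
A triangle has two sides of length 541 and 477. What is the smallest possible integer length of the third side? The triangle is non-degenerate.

65

The third side must exceed |541 − 477| = 64.
The smallest integer above 64 is 65.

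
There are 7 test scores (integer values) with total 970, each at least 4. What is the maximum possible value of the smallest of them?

The average is 970/7 < 139, so some value is ≤ 138.
Equality holds with 3 values of 138 and 4 values of 139.

138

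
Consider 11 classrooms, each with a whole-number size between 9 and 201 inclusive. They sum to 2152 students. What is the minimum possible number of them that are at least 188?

Suppose at most 11 − j of them reach 188; then j values are ≤ 187 and the rest ≤ 201.
The total is then ≤ 187·j + 201·(11 − j) = 2211 − 14j. For this to be ≥ 2152 we need j ≤ 4, so at least 11 − 4 = 7 must reach 188.
Exactly 7 works: 7 values at 201 and 4 at 187 total 2155; lower one of the high values by 3 (still ≥ 188) to hit 2152.

7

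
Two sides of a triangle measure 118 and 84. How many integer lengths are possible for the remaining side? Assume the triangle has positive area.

167

The triangle inequality gives |118 − 84| < c < 118 + 84, i.e. 34 < c < 202.
So c can be any integer from 35 to 201: 167 values.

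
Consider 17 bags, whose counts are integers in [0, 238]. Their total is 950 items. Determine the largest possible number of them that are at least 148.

6

With k values at 148 or above and the rest at least 0, the sum is at least 0 + 148k.
Since the sum is 950, we need 148k ≤ 950, i.e. k ≤ 6.
k = 6 is achieved by 6 values at 148 and 11 at 0, total 888; add 62 to one value (staying below 148) to reach 950.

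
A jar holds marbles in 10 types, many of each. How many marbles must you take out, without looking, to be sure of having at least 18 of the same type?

171

You could draw 17 of every type without reaching 18 of any — 170 in all.
One more forces 18 of some type, so 170 + 1 = 171.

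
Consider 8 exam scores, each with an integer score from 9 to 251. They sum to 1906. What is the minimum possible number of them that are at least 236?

Suppose at most 8 − j of them reach 236; then j values are ≤ 235 and the rest ≤ 251.
The total is then ≤ 235·j + 251·(8 − j) = 2008 − 16j. For this to be ≥ 1906 we need j ≤ 6, so at least 8 − 6 = 2 must reach 236.
Exactly 2 works: 2 values at 251 and 6 at 235 total 1912; lower one of the high values by 6 (still ≥ 236) to hit 1906.

2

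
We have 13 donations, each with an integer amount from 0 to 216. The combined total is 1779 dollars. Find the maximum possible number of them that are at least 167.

Suppose k of them are at least 167. Those contribute at least 167 each and the other 13 − k at least 0 each.
So the total is at least 167k + 0(13 − k) = 0 + 167k. This must be ≤ 1779, giving k ≤ 10.
k = 10 is achieved by 10 values at 167 and 3 at 0, total 1670; add 109 to one value (staying below 167) to reach 1779.

10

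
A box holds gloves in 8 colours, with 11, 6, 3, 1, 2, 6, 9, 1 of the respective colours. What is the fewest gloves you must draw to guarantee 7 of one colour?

In the worst case you take as many as possible of each colour without reaching 7: 6 + 6 + 3 + 1 + 2 + 6 + 6 + 1 = 31.
The next one must give 7 of some colour, so 31 + 1 = 32.

32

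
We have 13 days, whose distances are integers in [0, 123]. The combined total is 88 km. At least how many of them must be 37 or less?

11

Each value above 37 is at least 38, contributing at least 38 − 0 = 38 above the floor 0.
The sum exceeds the floor total 0 by 88, so at most ⌊88/38⌋ = 2 exceed 37, and at least 11 are ≤ 37.
Exactly 11 works: 11 values at 0 and 2 at 38 total 76; raise one of the low values by 12 (still ≤ 37) to hit 88.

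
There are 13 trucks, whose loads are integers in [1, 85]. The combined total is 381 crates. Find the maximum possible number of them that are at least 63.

If k of the values are ≥ 63, the total is ≥ 63k + 1(13 − k).
Setting 63k + 1(13 − k) ≤ 381 gives 62k ≤ 368, so k ≤ 5.
k = 5 is achieved by 5 values at 63 and 8 at 1, total 323; add 58 to one value (staying below 63) to reach 381.

5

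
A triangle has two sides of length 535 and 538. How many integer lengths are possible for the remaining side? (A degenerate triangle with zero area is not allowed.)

1069

The triangle inequality gives |535 − 538| < c < 535 + 538, i.e. 3 < c < 1073.
So c can be any integer from 4 to 1072: 1069 values.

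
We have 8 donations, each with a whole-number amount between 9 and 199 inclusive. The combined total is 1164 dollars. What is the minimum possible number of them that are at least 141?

Each value short of 141 is at most 140, costing at least 199 − 140 = 59 against the maximum total of 1592.
We can afford to lose at most 1592 − 1164 = 428, so at most ⌊428/59⌋ = 7 fall short, and at least 1 are ≥ 141.
Exactly 1 works: 1 value at 199 and 7 at 140 total 1179; lower one of the high values by 15 (still ≥ 141) to hit 1164.

1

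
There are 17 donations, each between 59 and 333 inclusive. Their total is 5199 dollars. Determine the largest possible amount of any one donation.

To make one donation as large as possible, make the other 16 as small as possible.
The other 16 contribute at least 16 × 59 = 944, leaving at most 5199 − 944 = 4255.
But each donation is capped at 333, so the maximum is 333.
Achievable: one at 333 and the other 16 totalling 4866, which fits since 16 × 59 ≤ 4866 ≤ 16 × 333.

333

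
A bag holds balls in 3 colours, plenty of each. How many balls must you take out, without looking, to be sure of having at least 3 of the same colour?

You could draw 2 of every colour without reaching 3 of any — 6 in all.
One more forces 3 of some colour, so 6 + 1 = 7.

7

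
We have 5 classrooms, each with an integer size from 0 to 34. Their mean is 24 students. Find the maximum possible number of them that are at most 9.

The total is 5 × 24 = 120.
Each value at 9 or below falls at least 34 − 9 = 25 short of the ceiling 34.
The ceiling total is 5 × 34 = 170, and we need 120, so at most ⌊(170 − 120)/25⌋ = 2 can be that low.
k = 2 is achieved by 2 values at 9 and 3 at 34, total 120.

2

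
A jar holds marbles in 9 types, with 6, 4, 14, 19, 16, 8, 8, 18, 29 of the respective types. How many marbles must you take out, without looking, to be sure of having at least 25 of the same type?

In the worst case you take as many as possible of each type without reaching 25: 6 + 4 + 14 + 19 + 16 + 8 + 8 + 18 + 24 = 117.
The next one must give 25 of some type, so 117 + 1 = 118.

118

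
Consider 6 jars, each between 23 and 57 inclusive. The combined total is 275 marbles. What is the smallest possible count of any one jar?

23

To make one jar as small as possible, make the other 5 as large as possible.
The other 5 can take up 5 × 57 = 285 ≥ 275 − 23, so one jar can sit at its floor of 23.
Achievable: one at 23 and the other 5 totalling 252, which fits since 5 × 23 ≤ 252 ≤ 5 × 57.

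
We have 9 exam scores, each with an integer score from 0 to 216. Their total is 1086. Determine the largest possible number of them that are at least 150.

7

Suppose k of them are at least 150. Those contribute at least 150 each and the other 9 − k at least 0 each.
So the total is at least 150k + 0(9 − k) = 0 + 150k. This must be ≤ 1086, giving k ≤ 7.
k = 7 is achieved by 7 values at 150 and 2 at 0, total 1050; add 36 to one value (staying below 150) to reach 1086.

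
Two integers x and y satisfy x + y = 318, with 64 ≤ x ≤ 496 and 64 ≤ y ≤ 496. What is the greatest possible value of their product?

25281

For a fixed sum, the product xy is largest when x and y are as close as possible.
Taking x = 159 and y = 159 (both in [64, 496]) gives xy = 25281.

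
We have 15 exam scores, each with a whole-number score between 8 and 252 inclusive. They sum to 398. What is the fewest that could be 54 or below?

Each value above 54 is at least 55, contributing at least 55 − 8 = 47 above the floor 8.
The sum exceeds the floor total 120 by 278, so at most ⌊278/47⌋ = 5 exceed 54, and at least 10 are ≤ 54.
Exactly 10 works: 10 values at 8 and 5 at 55 total 355; raise one of the low values by 43 (still ≤ 54) to hit 398.

10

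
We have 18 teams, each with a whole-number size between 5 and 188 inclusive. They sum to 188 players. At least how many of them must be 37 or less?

16

If only k of them are at most 37, the other 18 − k are at least 38, so the total is at least (18 − k)·38 + k·5.
This is ≤ 188, so (18 − k)·38 + 5k ≤ 188, which gives k ≥ 16.
Exactly 16 works: 16 values at 5 and 2 at 38 total 156; raise one of the low values by 32 (still ≤ 37) to hit 188.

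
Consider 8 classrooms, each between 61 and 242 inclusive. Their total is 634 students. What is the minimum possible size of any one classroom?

To make one classroom as small as possible, make the other 7 as large as possible.
The other 7 can take up 7 × 242 = 1694 ≥ 634 − 61, so one classroom can sit at its floor of 61.
Achievable: one at 61 and the other 7 totalling 573, which fits since 7 × 61 ≤ 573 ≤ 7 × 242.

61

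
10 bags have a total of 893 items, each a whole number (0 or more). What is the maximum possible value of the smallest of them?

The 10 values sum to 893, so their minimum is at most ⌊893/10⌋ = 89.
Achievable: 7 of them at 89 and 3 at 90 total 893.

89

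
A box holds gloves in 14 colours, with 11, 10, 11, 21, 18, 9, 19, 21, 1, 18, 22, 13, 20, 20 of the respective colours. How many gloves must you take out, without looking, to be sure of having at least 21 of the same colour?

In the worst case you take as many as possible of each colour without reaching 21: 11 + 10 + 11 + 20 + 18 + 9 + 19 + 20 + 1 + 18 + 20 + 13 + 20 + 20 = 210.
The next one must give 21 of some colour, so 210 + 1 = 211.

211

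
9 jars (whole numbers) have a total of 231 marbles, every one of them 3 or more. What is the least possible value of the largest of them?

The 9 values sum to 231, so their maximum is at least ⌈231/9⌉ = 26.
Equality holds with 6 values of 26 and 3 values of 25.

26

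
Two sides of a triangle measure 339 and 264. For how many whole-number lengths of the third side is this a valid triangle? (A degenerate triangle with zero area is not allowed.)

The triangle inequality gives |339 − 264| < c < 339 + 264, i.e. 75 < c < 603.
So c can be any integer from 76 to 602: 527 values.

527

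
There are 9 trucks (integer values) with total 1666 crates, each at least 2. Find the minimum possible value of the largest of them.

Some value must be at least ⌈1666/9⌉ = 186, since 9 × 185 = 1665 < 1666.
Taking 8 copies of 185 and 1 copy of 186 gives exactly 1666, so 186 is attained.

186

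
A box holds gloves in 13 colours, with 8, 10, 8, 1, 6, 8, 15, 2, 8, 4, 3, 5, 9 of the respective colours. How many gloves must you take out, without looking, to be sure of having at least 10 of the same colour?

In the worst case you take as many as possible of each colour without reaching 10: 8 + 9 + 8 + 1 + 6 + 8 + 9 + 2 + 8 + 4 + 3 + 5 + 9 = 80.
The next one must give 10 of some colour, so 80 + 1 = 81.

81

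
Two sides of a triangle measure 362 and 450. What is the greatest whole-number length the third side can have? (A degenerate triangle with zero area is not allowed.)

811

The third side must be less than 362 + 450 = 812.
The largest integer below 812 is 811.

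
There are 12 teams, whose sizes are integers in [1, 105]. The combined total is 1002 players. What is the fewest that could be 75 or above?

4

If only k of them are at least 75, the other 12 − k are at most 74, so the total is at most k·105 + (12 − k)·74.
This must reach 1002, so k·105 + (12 − k)·74 ≥ 1002, giving k ≥ 4.
Exactly 4 works: 4 values at 105 and 8 at 74 total 1012; lower one of the high values by 10 (still ≥ 75) to hit 1002.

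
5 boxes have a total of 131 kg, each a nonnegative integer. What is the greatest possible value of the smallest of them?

If every one of the 5 were at least 27, the total would be at least 5 × 27 = 135 > 131.
Taking 4 copies of 26 and 1 copy of 27 gives exactly 131, so 26 is attained.

26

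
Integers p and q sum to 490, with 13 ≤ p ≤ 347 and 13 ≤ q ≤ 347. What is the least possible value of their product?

pq = p(490 − p) is concave in p, so over [143, 347] it is minimized at an endpoint.
The extreme feasible split is p = 143, q = 347, giving pq = 49621.

49621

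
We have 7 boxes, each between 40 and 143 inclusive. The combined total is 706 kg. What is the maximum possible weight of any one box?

Maximizing one value means minimizing the remaining 6.
The other 6 contribute at least 6 × 40 = 240, leaving at most 706 − 240 = 466.
But each box is capped at 143, so the maximum is 143.
Achievable: one at 143 and the other 6 totalling 563, which fits since 6 × 40 ≤ 563 ≤ 6 × 143.

143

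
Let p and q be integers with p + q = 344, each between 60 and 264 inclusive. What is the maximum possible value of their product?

pq = p(344 − p) is maximized when p is as near 344/2 as the bounds allow.
Taking p = 172 and q = 172 (both in [60, 264]) gives pq = 29584.

29584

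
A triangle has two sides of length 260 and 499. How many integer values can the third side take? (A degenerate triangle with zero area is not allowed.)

The triangle inequality gives |260 − 499| < c < 260 + 499, i.e. 239 < c < 759.
So c can be any integer from 240 to 758: 519 values.

519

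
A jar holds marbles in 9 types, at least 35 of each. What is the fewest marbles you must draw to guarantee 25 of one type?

In the worst case you draw 24 of each of the 9 types: 9 × 24 = 216.
One more forces 25 of some type, so 216 + 1 = 217.

217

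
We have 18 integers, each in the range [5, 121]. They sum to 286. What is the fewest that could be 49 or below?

14

Let j be the number exceeding 49. Then the total is ≥ 50·j + 5·(18 − j) = 90 + 45j.
So 45j ≤ 196 and j ≤ 4; hence at least 18 − 4 = 14 are ≤ 49.
Exactly 14 works: 14 values at 5 and 4 at 50 total 270; raise one of the low values by 16 (still ≤ 49) to hit 286.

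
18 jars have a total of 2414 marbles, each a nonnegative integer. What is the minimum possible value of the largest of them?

Some value must be at least ⌈2414/18⌉ = 135, since 18 × 134 = 2412 < 2414.
Equality holds with 2 values of 135 and 16 values of 134.

135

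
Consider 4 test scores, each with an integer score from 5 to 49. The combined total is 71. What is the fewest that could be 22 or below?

Each value above 22 is at least 23, contributing at least 23 − 5 = 18 above the floor 5.
The sum exceeds the floor total 20 by 51, so at most ⌊51/18⌋ = 2 exceed 22, and at least 2 are ≤ 22.
Exactly 2 works: 2 values at 5 and 2 at 23 total 56; raise one of the low values by 15 (still ≤ 22) to hit 71.

2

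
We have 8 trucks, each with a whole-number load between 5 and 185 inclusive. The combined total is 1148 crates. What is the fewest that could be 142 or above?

1

Each value short of 142 is at most 141, costing at least 185 − 141 = 44 against the maximum total of 1480.
We can afford to lose at most 1480 − 1148 = 332, so at most ⌊332/44⌋ = 7 fall short, and at least 1 are ≥ 142.
Exactly 1 works: 1 value at 185 and 7 at 141 total 1172; lower one of the high values by 24 (still ≥ 142) to hit 1148.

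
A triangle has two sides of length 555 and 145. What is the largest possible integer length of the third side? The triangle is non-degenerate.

699

The third side must be less than 555 + 145 = 700.
The largest integer below 700 is 699.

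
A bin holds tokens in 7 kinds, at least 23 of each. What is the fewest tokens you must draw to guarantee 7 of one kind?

43

In the worst case you draw 6 of each of the 7 kinds: 7 × 6 = 42.
One more forces 7 of some kind, so 42 + 1 = 43.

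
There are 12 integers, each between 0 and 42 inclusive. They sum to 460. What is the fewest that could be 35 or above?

Suppose at most 12 − j of them reach 35; then j values are ≤ 34 and the rest ≤ 42.
The total is then ≤ 34·j + 42·(12 − j) = 504 − 8j. For this to be ≥ 460 we need j ≤ 5, so at least 12 − 5 = 7 must reach 35.
Exactly 7 works: 7 values at 42 and 5 at 34 total 464; lower one of the high values by 4 (still ≥ 35) to hit 460.

7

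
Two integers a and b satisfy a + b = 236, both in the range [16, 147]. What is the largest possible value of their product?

13924

ab = a(236 − a) is maximized when a is as near 236/2 as the bounds allow.
Taking a = 118 and b = 118 (both in [16, 147]) gives ab = 13924.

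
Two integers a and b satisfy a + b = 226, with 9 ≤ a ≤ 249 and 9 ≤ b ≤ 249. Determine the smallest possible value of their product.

Since a + b is fixed, pushing one of them to its bound minimizes the product.
The extreme feasible split is a = 9, b = 217, giving ab = 1953.

1953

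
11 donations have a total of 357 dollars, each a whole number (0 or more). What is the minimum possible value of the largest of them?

33

The 11 values sum to 357, so their maximum is at least ⌈357/11⌉ = 33.
Taking 6 copies of 32 and 5 copies of 33 gives exactly 357, so 33 is attained.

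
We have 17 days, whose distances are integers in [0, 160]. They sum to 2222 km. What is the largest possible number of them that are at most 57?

Suppose k of them are at most 57. Those contribute at most 57 each and the rest at most 160 each.
So the total is at most 57k + 160(17 − k) = 2720 − 103k. This must still be ≥ 2222, so k ≤ 4.
k = 4 is achieved by 4 values at 57 and 13 at 160, total 2308; lower one of the 160's by 86 (still > 57) to reach 2222.

4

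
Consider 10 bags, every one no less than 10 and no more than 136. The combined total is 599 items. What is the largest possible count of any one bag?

136

To make one bag as large as possible, make the other 9 as small as possible.
The other 9 contribute at least 9 × 10 = 90, leaving at most 599 − 90 = 509.
But each bag is capped at 136, so the maximum is 136.
Achievable: one at 136 and the other 9 totalling 463, which fits since 9 × 10 ≤ 463 ≤ 9 × 136.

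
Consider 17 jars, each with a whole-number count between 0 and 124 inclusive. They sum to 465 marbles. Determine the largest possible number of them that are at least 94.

With k values at 94 or above and the rest at least 0, the sum is at least 0 + 94k.
Since the sum is 465, we need 94k ≤ 465, i.e. k ≤ 4.
k = 4 is achieved by 4 values at 94 and 13 at 0, total 376; add 89 to one value (staying below 94) to reach 465.

4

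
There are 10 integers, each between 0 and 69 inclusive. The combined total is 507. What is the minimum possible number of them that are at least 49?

2

Suppose at most 10 − j of them reach 49; then j values are ≤ 48 and the rest ≤ 69.
The total is then ≤ 48·j + 69·(10 − j) = 690 − 21j. For this to be ≥ 507 we need j ≤ 8, so at least 10 − 8 = 2 must reach 49.
Exactly 2 works: 2 values at 69 and 8 at 48 total 522; lower one of the high values by 15 (still ≥ 49) to hit 507.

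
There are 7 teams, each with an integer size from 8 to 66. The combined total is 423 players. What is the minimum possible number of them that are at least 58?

Suppose at most 7 − j of them reach 58; then j values are ≤ 57 and the rest ≤ 66.
The total is then ≤ 57·j + 66·(7 − j) = 462 − 9j. For this to be ≥ 423 we need j ≤ 4, so at least 7 − 4 = 3 must reach 58.
Exactly 3 works: 3 values at 66 and 4 at 57 total 426; lower one of the high values by 3 (still ≥ 58) to hit 423.

3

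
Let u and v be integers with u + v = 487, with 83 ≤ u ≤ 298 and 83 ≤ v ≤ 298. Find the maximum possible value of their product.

With u + v fixed, uv peaks when the two are closest together.
Taking u = 243 and v = 244 (both in [83, 298]) gives uv = 59292.

59292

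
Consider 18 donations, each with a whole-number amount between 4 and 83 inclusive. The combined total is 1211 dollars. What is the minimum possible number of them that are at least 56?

If only k of them are at least 56, the other 18 − k are at most 55, so the total is at most k·83 + (18 − k)·55.
This must reach 1211, so k·83 + (18 − k)·55 ≥ 1211, giving k ≥ 8.
Exactly 8 works: 8 values at 83 and 10 at 55 total 1214; lower one of the high values by 3 (still ≥ 56) to hit 1211.

8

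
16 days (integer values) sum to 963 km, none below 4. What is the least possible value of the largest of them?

The 16 values sum to 963, so their maximum is at least ⌈963/16⌉ = 61.
Equality holds with 3 values of 61 and 13 values of 60.

61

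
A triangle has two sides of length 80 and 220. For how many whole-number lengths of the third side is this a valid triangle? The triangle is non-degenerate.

The triangle inequality gives |80 − 220| < c < 80 + 220, i.e. 140 < c < 300.
So c can be any integer from 141 to 299: 159 values.

159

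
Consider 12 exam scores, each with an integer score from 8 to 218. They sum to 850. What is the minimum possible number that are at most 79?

If only k of them are at most 79, the other 12 − k are at least 80, so the total is at least (12 − k)·80 + k·8.
This is ≤ 850, so (12 − k)·80 + 8k ≤ 850, which gives k ≥ 2.
Exactly 2 works: 2 values at 8 and 10 at 80 total 816; raise one of the low values by 34 (still ≤ 79) to hit 850.

2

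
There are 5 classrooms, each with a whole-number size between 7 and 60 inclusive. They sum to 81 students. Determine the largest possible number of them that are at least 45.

1

With k values at 45 or above and the rest at least 7, the sum is at least 35 + 38k.
Since the sum is 81, we need 38k ≤ 46, i.e. k ≤ 1.
k = 1 is achieved by 1 value at 45 and 4 at 7, total 73; add 8 to one value (staying below 45) to reach 81.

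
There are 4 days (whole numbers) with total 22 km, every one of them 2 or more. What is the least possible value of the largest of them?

6

If every one of the 4 were at most 5, the total would be at most 4 × 5 = 20 < 22.
Achievable: 2 of them at 6 and 2 at 5 total 22.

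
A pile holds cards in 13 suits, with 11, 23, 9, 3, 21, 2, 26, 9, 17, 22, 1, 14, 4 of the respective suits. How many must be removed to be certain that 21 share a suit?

In the worst case you take as many as possible of each suit without reaching 21: 11 + 20 + 9 + 3 + 20 + 2 + 20 + 9 + 17 + 20 + 1 + 14 + 4 = 150.
The next one must give 21 of some suit, so 150 + 1 = 151.

151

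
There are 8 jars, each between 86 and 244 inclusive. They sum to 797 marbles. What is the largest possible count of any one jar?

Maximizing one value means minimizing the remaining 7.
The other 7 contribute at least 7 × 86 = 602, leaving at most 797 − 602 = 195.
Since 195 ≤ 244, this is achievable: one at 195 and 7 at 86.

195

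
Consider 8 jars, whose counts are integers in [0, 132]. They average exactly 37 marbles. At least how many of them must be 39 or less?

The total is 8 × 37 = 296.
Each value above 39 is at least 40, contributing at least 40 − 0 = 40 above the floor 0.
The sum exceeds the floor total 0 by 296, so at most ⌊296/40⌋ = 7 exceed 39, and at least 1 are ≤ 39.
Exactly 1 works: 1 value at 0 and 7 at 40 total 280; raise one of the low values by 16 (still ≤ 39) to hit 296.

1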